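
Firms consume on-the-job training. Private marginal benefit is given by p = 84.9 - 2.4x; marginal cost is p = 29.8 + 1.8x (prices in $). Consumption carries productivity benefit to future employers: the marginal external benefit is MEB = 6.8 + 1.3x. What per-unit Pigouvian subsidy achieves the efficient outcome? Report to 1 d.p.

Social marginal benefit = demand + MEB = 91.7 - 1.1x.
Set SMB = MC: 91.7 - 1.1x = 29.8 + 1.8x → x* = 21.3448.
The Pigouvian subsidy equals MEB at x*: 6.8 + 1.3×21.3448 = 34.5482.

subsidy = $34.5 per unit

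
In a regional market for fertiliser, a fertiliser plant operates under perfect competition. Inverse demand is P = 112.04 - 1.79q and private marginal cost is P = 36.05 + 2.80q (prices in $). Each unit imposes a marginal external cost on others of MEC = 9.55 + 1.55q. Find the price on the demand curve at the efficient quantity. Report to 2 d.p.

Social marginal cost = private MC + MEC = 45.60 + 4.35q.
Set SMC = demand: 45.60 + 4.35q = 112.04 - 1.79q → q* = 10.8208.
Consumer price on the demand curve at q*: 112.04 − 1.79×10.8208 = 92.6708.

P = $92.67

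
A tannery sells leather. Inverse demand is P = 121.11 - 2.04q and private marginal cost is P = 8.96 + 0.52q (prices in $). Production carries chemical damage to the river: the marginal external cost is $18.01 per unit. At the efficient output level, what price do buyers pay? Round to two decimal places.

Social marginal cost = private MC + MEC = 26.97 + 0.52q.
Set SMC = demand: 26.97 + 0.52q = 121.11 - 2.04q → q* = 36.7734.
Consumer price on the demand curve at q*: 121.11 − 2.04×36.7734 = 46.0923.

P = $46.09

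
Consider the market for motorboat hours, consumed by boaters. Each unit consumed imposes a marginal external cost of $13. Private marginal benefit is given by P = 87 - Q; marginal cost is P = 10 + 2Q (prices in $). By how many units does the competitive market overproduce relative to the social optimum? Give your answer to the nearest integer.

4 units

Market equilibrium (private): 10 + 2Q = 87 - Q → Q_m = 25.6667.
Social marginal benefit = demand − MEC = 74 - Q.
Set SMB = MC: 74 - Q = 10 + 2Q → Q* = 21.3333.
Gap = |25.6667 − 21.3333| = 4.3334.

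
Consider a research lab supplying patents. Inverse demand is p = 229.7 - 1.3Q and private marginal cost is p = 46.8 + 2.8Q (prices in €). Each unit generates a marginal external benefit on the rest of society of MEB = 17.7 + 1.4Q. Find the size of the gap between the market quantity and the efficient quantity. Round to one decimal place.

29.7 units

Market equilibrium (private): 46.8 + 2.8Q = 229.7 - 1.3Q → Q_m = 44.6098.
Social marginal cost = private MC − MEB = 29.1 + 1.4Q.
Set SMC = demand: 29.1 + 1.4Q = 229.7 - 1.3Q → Q* = 74.2963.
Gap = |44.6098 − 74.2963| = 29.6865.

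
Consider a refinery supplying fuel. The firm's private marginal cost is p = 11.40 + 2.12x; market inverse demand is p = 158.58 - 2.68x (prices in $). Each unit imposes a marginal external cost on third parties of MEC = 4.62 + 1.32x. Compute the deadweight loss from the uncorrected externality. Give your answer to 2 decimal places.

Market equilibrium (private): 11.40 + 2.12x = 158.58 - 2.68x → x_m = 30.6625.
Social marginal cost = private MC + MEC = 16.02 + 3.44x.
Set SMC = demand: 16.02 + 3.44x = 158.58 - 2.68x → x* = 23.2941.
Between x* and x_m the wedge SMC − demand runs linearly from 0 to MEC(x_m), so the loss is a triangle.
DWL = ½ × 7.3684 × 45.0945 = 166.1372.

DWL = $166.14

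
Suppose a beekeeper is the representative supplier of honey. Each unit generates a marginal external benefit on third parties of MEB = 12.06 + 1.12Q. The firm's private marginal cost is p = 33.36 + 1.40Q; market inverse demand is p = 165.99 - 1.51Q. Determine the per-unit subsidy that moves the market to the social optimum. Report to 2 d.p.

Social marginal cost = private MC − MEB = 21.30 + 0.28Q.
Set SMC = demand: 21.30 + 0.28Q = 165.99 - 1.51Q → Q* = 80.8324.
The Pigouvian subsidy equals MEB at Q*: 12.06 + 1.12×80.8324 = 102.5923.

subsidy = 102.59 per unit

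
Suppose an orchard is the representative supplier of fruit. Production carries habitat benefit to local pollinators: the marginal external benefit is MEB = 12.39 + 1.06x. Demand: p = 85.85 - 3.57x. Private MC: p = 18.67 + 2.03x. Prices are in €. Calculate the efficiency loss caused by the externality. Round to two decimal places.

DWL = €69.42

Market equilibrium (private): 18.67 + 2.03x = 85.85 - 3.57x → x_m = 11.9964.
Social marginal cost = private MC − MEB = 6.28 + 0.97x.
Set SMC = demand: 6.28 + 0.97x = 85.85 - 3.57x → x* = 17.5264.
Between x* and x_m the wedge demand − SMC runs linearly from 0 to MEB(x_m), so the loss is a triangle.
DWL = ½ × 5.5300 × 25.1062 = 69.4186.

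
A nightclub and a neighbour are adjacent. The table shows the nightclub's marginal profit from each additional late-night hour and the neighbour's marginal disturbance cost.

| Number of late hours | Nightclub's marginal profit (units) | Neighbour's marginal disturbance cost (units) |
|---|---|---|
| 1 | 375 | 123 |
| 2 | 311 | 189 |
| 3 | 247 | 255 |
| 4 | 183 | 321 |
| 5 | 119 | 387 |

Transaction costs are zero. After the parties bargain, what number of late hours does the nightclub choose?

2

Bargaining reaches the level where marginal profit last exceeds marginal disturbance cost.
That holds through level 2 (311 ≥ 189) but not at 3 (247 < 255).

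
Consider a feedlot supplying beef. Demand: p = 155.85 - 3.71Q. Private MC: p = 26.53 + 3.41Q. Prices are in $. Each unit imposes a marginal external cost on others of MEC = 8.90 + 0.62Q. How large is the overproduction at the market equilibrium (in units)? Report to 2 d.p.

2.60 units

Market equilibrium (private): 26.53 + 3.41Q = 155.85 - 3.71Q → Q_m = 18.1629.
Social marginal cost = private MC + MEC = 35.43 + 4.03Q.
Set SMC = demand: 35.43 + 4.03Q = 155.85 - 3.71Q → Q* = 15.5581.
Gap = |18.1629 − 15.5581| = 2.6048.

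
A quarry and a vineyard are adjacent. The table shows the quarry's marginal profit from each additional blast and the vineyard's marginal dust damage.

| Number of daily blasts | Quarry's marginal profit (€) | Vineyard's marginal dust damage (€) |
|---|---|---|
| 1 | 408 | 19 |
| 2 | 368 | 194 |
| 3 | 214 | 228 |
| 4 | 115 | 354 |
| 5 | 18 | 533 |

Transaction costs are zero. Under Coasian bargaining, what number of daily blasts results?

2

Bargaining reaches the level where marginal profit last exceeds marginal dust damage.
That holds through level 2 (368 ≥ 194) but not at 3 (214 < 228).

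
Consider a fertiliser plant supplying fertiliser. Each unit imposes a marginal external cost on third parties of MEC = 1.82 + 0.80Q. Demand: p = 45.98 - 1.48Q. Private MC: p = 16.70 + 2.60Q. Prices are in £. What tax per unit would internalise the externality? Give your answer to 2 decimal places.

Social marginal cost = private MC + MEC = 18.52 + 3.40Q.
Set SMC = demand: 18.52 + 3.40Q = 45.98 - 1.48Q → Q* = 5.6270.
The Pigouvian tax equals MEC at Q*: 1.82 + 0.80×5.6270 = 6.3216.

tax = £6.32 per unit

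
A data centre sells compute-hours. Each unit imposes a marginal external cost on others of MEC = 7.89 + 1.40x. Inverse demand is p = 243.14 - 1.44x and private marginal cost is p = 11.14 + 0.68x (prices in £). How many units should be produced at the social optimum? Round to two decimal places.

Social marginal cost = private MC + MEC = 19.03 + 2.08x.
Set SMC = demand: 19.03 + 2.08x = 243.14 - 1.44x → x* = 63.6676.

x* = 63.67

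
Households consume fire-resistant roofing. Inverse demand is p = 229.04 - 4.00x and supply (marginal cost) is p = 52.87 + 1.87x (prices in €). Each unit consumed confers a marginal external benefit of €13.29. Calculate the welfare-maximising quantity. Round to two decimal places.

x* = 32.28

Social marginal benefit = demand + MEB = 242.33 - 4.00x.
Set SMB = MC: 242.33 - 4.00x = 52.87 + 1.87x → x* = 32.2760.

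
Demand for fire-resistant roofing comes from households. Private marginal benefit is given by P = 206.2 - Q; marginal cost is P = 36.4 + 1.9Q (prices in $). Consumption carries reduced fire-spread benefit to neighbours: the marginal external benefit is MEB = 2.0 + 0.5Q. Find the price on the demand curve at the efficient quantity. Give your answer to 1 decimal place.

P = $134.6

Social marginal benefit = demand + MEB = 208.2 - 0.5Q.
Set SMB = MC: 208.2 - 0.5Q = 36.4 + 1.9Q → Q* = 71.5833.
Consumer price on the demand curve at Q*: 206.2 − 1.0×71.5833 = 134.6167.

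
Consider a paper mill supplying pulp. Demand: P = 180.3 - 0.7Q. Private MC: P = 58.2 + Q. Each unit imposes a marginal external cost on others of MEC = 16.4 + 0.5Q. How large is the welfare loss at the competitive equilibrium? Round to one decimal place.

DWL = 621.9

Market equilibrium (private): 58.2 + Q = 180.3 - 0.7Q → Q_m = 71.8235.
Social marginal cost = private MC + MEC = 74.6 + 1.5Q.
Set SMC = demand: 74.6 + 1.5Q = 180.3 - 0.7Q → Q* = 48.0455.
Height of the DWL triangle at Q_m is SMC(Q_m) − demand(Q_m) = MEC(Q_m) = 52.3118.
DWL = ½ × 23.7780 × 52.3118 = 621.9350.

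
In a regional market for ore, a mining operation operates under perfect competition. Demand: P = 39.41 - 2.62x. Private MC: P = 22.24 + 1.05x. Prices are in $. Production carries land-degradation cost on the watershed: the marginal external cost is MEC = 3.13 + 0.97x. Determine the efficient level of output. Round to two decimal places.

x* = 3.03

Social marginal cost = private MC + MEC = 25.37 + 2.02x.
Set SMC = demand: 25.37 + 2.02x = 39.41 - 2.62x → x* = 3.0259.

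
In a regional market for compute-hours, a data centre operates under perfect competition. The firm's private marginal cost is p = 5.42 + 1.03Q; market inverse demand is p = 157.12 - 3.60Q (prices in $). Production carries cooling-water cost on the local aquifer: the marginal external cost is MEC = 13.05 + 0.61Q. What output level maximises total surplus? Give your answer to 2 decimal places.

Social marginal cost = private MC + MEC = 18.47 + 1.64Q.
Set SMC = demand: 18.47 + 1.64Q = 157.12 - 3.60Q → Q* = 26.4599.

Q* = 26.46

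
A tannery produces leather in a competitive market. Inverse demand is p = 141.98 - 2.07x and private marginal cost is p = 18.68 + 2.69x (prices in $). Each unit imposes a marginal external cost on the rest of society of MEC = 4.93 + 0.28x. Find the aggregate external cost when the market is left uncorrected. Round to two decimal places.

Market equilibrium (private): 18.68 + 2.69x = 141.98 - 2.07x → x_m = 25.9034.
Total external cost = ∫₀^{x_m} (4.93 + 0.28x) dx = 4.93×25.9034 + ½×0.28×25.9034² = 221.6418.

$221.64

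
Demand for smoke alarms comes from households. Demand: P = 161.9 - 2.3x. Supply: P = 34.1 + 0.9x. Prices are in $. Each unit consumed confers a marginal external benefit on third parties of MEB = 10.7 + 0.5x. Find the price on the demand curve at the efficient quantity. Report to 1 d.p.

P = $43.9

Social marginal benefit = demand + MEB = 172.6 - 1.8x.
Set SMB = MC: 172.6 - 1.8x = 34.1 + 0.9x → x* = 51.2963.
Consumer price on the demand curve at x*: 161.9 − 2.3×51.2963 = 43.9185.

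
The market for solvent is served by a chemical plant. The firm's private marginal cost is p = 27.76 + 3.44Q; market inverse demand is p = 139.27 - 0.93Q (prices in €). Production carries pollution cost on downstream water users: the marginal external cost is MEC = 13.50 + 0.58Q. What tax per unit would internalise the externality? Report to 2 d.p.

tax = €24.98 per unit

Social marginal cost = private MC + MEC = 41.26 + 4.02Q.
Set SMC = demand: 41.26 + 4.02Q = 139.27 - 0.93Q → Q* = 19.8000.
The Pigouvian tax equals MEC at Q*: 13.50 + 0.58×19.8000 = 24.9840.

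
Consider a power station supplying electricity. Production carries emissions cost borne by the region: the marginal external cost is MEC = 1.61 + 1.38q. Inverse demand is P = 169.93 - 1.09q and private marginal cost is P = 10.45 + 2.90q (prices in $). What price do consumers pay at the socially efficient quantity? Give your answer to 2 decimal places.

P = $137.89

Social marginal cost = private MC + MEC = 12.06 + 4.28q.
Set SMC = demand: 12.06 + 4.28q = 169.93 - 1.09q → q* = 29.3985.
Consumer price on the demand curve at q*: 169.93 − 1.09×29.3985 = 137.8856.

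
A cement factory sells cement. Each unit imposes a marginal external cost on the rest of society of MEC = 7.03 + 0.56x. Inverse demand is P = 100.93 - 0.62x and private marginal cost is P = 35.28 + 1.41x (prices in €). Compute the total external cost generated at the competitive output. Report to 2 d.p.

Market equilibrium (private): 35.28 + 1.41x = 100.93 - 0.62x → x_m = 32.3399.
Total external cost = ∫₀^{x_m} (7.03 + 0.56x) dx = 7.03×32.3399 + ½×0.56×32.3399² = 520.1929.

€520.19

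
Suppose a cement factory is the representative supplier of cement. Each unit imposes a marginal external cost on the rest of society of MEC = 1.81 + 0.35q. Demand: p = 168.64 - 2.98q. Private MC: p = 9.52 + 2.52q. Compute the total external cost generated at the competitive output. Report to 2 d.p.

198.84

Market equilibrium (private): 9.52 + 2.52q = 168.64 - 2.98q → q_m = 28.9309.
Total external cost = ∫₀^{q_m} (1.81 + 0.35q) dq = 1.81×28.9309 + ½×0.35×28.9309² = 198.8394.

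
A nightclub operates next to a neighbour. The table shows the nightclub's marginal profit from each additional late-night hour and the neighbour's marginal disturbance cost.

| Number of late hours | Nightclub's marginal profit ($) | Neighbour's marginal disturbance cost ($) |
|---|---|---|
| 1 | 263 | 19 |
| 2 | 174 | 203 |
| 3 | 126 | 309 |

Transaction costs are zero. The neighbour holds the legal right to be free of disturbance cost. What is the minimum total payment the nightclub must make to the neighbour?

Efficient level: marginal profit ≥ marginal disturbance cost through level 1, so k* = 1.
With the neighbour holding the right, the nightclub must at least compensate total damage at k*: 19 = 19.

$19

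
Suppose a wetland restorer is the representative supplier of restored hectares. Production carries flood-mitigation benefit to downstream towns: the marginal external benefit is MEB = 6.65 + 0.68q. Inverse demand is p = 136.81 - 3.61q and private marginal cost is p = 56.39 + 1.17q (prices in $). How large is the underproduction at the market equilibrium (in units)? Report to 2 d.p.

4.41 units

Market equilibrium (private): 56.39 + 1.17q = 136.81 - 3.61q → q_m = 16.8243.
Social marginal cost = private MC − MEB = 49.74 + 0.49q.
Set SMC = demand: 49.74 + 0.49q = 136.81 - 3.61q → q* = 21.2366.
Gap = |16.8243 − 21.2366| = 4.4123.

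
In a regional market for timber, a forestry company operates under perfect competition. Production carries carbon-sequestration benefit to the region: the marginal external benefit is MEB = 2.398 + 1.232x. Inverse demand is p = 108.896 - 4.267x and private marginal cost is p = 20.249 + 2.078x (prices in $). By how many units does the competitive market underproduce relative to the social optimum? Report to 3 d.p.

Market equilibrium (private): 20.249 + 2.078x = 108.896 - 4.267x → x_m = 13.9712.
Social marginal cost = private MC − MEB = 17.851 + 0.846x.
Set SMC = demand: 17.851 + 0.846x = 108.896 - 4.267x → x* = 17.8066.
Gap = |13.9712 − 17.8066| = 3.8354.

3.835 units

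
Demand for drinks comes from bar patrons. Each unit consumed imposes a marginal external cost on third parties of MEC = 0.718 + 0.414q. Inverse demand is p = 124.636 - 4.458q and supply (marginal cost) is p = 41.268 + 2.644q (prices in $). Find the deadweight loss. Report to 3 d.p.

DWL = $2.070

Market equilibrium (private): 41.268 + 2.644q = 124.636 - 4.458q → q_m = 11.7387.
Social marginal benefit = demand − MEC = 123.918 - 4.872q.
Set SMB = MC: 123.918 - 4.872q = 41.268 + 2.644q → q* = 10.9965.
Between q* and q_m the wedge MC − SMB runs linearly from 0 to MEC(q_m), so the loss is a triangle.
DWL = ½ × 0.7422 × 5.5778 = 2.0699.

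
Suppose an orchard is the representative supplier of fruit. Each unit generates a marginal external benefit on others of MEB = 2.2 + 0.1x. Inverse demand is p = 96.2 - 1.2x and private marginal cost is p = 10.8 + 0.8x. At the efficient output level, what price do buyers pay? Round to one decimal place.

P = 40.9

Social marginal cost = private MC − MEB = 8.6 + 0.7x.
Set SMC = demand: 8.6 + 0.7x = 96.2 - 1.2x → x* = 46.1053.
Consumer price on the demand curve at x*: 96.2 − 1.2×46.1053 = 40.8736.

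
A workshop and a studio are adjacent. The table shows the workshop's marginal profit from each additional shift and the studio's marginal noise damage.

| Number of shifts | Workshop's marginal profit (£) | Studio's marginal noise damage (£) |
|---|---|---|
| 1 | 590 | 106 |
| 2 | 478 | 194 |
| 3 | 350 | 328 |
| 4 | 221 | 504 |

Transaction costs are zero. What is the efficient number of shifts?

3

Bargaining reaches the level where marginal profit last exceeds marginal noise damage.
That holds through level 3 (350 ≥ 328) but not at 4 (221 < 504).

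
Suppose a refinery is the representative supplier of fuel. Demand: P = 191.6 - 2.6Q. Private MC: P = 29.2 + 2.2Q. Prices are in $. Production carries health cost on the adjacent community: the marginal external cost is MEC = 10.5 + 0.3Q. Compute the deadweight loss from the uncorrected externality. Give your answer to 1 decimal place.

Market equilibrium (private): 29.2 + 2.2Q = 191.6 - 2.6Q → Q_m = 33.8333.
Social marginal cost = private MC + MEC = 39.7 + 2.5Q.
Set SMC = demand: 39.7 + 2.5Q = 191.6 - 2.6Q → Q* = 29.7843.
Height of the DWL triangle at Q_m is SMC(Q_m) − demand(Q_m) = MEC(Q_m) = 20.6500.
DWL = ½ × 4.0490 × 20.6500 = 41.8059.

DWL = $41.8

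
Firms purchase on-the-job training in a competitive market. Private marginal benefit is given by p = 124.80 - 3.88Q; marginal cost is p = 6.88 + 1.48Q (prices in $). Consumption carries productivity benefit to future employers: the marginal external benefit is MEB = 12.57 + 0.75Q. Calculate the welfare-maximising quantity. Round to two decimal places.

Social marginal benefit = demand + MEB = 137.37 - 3.13Q.
Set SMB = MC: 137.37 - 3.13Q = 6.88 + 1.48Q → Q* = 28.3059.

Q* = 28.31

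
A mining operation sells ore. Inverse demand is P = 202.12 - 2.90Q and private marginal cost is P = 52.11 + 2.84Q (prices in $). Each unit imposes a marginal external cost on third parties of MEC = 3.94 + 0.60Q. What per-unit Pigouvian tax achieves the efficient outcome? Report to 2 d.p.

Social marginal cost = private MC + MEC = 56.05 + 3.44Q.
Set SMC = demand: 56.05 + 3.44Q = 202.12 - 2.90Q → Q* = 23.0394.
The Pigouvian tax equals MEC at Q*: 3.94 + 0.60×23.0394 = 17.7636.

tax = $17.76 per unit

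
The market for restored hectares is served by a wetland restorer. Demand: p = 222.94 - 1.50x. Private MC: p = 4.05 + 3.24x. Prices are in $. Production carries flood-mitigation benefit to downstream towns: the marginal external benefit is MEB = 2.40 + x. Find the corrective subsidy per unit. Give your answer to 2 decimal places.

subsidy = $61.57 per unit

Social marginal cost = private MC − MEB = 1.65 + 2.24x.
Set SMC = demand: 1.65 + 2.24x = 222.94 - 1.50x → x* = 59.1684.
The Pigouvian subsidy equals MEB at x*: 2.40 + 1.00×59.1684 = 61.5684.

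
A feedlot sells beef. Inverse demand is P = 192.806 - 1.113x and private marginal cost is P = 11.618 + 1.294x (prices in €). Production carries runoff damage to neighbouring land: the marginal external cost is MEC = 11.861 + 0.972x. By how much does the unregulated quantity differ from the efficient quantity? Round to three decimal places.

Market equilibrium (private): 11.618 + 1.294x = 192.806 - 1.113x → x_m = 75.2754.
Social marginal cost = private MC + MEC = 23.479 + 2.266x.
Set SMC = demand: 23.479 + 2.266x = 192.806 - 1.113x → x* = 50.1116.
Gap = |75.2754 − 50.1116| = 25.1638.

25.164 units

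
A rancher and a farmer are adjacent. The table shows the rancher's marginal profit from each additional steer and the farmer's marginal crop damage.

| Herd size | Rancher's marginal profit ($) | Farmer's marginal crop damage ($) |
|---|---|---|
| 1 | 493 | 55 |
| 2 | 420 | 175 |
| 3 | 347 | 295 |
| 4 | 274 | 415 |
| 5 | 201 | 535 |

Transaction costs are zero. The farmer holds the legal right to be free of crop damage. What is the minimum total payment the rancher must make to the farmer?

$525

Efficient level: marginal profit ≥ marginal crop damage through level 3, so k* = 3.
With the farmer holding the right, the rancher must at least compensate total damage at k*: 55 + 175 + 295 = 525.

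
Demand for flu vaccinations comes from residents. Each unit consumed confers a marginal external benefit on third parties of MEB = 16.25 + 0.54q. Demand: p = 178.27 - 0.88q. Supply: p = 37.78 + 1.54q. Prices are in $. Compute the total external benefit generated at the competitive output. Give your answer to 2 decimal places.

$1853.34

Market equilibrium (private): 37.78 + 1.54q = 178.27 - 0.88q → q_m = 58.0537.
Total external benefit = ∫₀^{q_m} (16.25 + 0.54q) dq = 16.25×58.0537 + ½×0.54×58.0537² = 1853.3353.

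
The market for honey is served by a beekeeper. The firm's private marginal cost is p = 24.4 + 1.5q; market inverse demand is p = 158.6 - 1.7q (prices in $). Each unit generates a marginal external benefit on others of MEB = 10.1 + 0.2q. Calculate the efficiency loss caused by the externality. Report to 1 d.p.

DWL = $57.0

Market equilibrium (private): 24.4 + 1.5q = 158.6 - 1.7q → q_m = 41.9375.
Social marginal cost = private MC − MEB = 14.3 + 1.3q.
Set SMC = demand: 14.3 + 1.3q = 158.6 - 1.7q → q* = 48.1000.
Height of the DWL triangle at q_m is demand(q_m) − SMC(q_m) = MEB(q_m) = 18.4875.
DWL = ½ × 6.1625 × 18.4875 = 56.9646.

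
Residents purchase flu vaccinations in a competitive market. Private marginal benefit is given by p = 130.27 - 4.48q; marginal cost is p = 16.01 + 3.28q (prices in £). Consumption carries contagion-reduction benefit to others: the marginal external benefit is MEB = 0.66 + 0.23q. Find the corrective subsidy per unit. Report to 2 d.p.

subsidy = £4.17 per unit

Social marginal benefit = demand + MEB = 130.93 - 4.25q.
Set SMB = MC: 130.93 - 4.25q = 16.01 + 3.28q → q* = 15.2616.
The Pigouvian subsidy equals MEB at q*: 0.66 + 0.23×15.2616 = 4.1702.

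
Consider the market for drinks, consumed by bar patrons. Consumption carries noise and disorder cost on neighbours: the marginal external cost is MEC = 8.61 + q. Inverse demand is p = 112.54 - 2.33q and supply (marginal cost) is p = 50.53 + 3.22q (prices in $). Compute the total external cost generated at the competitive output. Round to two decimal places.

Market equilibrium (private): 50.53 + 3.22q = 112.54 - 2.33q → q_m = 11.1730.
Total external cost = ∫₀^{q_m} (8.61 + 1.00q) dq = 8.61×11.1730 + ½×1.00×11.1730² = 158.6175.

$158.62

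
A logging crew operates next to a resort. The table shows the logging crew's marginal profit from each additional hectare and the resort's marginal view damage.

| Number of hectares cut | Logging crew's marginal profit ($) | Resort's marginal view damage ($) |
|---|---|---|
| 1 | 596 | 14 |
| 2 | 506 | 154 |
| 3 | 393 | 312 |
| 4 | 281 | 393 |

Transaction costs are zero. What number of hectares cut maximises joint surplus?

3

Bargaining reaches the level where marginal profit last exceeds marginal view damage.
That holds through level 3 (393 ≥ 312) but not at 4 (281 < 393).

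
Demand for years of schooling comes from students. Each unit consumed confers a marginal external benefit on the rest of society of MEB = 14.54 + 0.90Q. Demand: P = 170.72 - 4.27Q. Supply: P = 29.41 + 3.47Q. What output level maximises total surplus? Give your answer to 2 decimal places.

Q* = 22.79

Social marginal benefit = demand + MEB = 185.26 - 3.37Q.
Set SMB = MC: 185.26 - 3.37Q = 29.41 + 3.47Q → Q* = 22.7851.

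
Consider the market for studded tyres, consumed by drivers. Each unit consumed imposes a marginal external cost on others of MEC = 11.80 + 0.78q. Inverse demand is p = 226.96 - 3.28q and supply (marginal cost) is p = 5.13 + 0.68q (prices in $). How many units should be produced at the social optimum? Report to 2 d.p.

q* = 44.31

Social marginal benefit = demand − MEC = 215.16 - 4.06q.
Set SMB = MC: 215.16 - 4.06q = 5.13 + 0.68q → q* = 44.3101.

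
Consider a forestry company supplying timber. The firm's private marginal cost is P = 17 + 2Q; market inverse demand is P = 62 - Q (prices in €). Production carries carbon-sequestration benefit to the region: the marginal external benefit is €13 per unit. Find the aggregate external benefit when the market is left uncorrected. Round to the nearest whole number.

Market equilibrium (private): 17 + 2Q = 62 - Q → Q_m = 15.0000.
Total external benefit = MEB × Q_m = 13 × 15.0000 = 195.0000.

€195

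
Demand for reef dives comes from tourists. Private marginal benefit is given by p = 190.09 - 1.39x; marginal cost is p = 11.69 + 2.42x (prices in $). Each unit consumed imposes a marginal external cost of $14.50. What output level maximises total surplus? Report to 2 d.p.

x* = 43.02

Social marginal benefit = demand − MEC = 175.59 - 1.39x.
Set SMB = MC: 175.59 - 1.39x = 11.69 + 2.42x → x* = 43.0184.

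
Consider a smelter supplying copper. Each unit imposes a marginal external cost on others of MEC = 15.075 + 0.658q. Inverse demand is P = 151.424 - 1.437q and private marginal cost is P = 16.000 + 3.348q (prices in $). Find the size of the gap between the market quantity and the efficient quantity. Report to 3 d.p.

6.191 units

Market equilibrium (private): 16.000 + 3.348q = 151.424 - 1.437q → q_m = 28.3018.
Social marginal cost = private MC + MEC = 31.075 + 4.006q.
Set SMC = demand: 31.075 + 4.006q = 151.424 - 1.437q → q* = 22.1108.
Gap = |28.3018 − 22.1108| = 6.1910.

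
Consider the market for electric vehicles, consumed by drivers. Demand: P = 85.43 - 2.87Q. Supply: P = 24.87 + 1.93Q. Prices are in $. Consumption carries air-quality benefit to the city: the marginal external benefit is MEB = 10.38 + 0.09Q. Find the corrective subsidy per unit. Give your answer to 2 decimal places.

subsidy = $11.74 per unit

Social marginal benefit = demand + MEB = 95.81 - 2.78Q.
Set SMB = MC: 95.81 - 2.78Q = 24.87 + 1.93Q → Q* = 15.0616.
The Pigouvian subsidy equals MEB at Q*: 10.38 + 0.09×15.0616 = 11.7355.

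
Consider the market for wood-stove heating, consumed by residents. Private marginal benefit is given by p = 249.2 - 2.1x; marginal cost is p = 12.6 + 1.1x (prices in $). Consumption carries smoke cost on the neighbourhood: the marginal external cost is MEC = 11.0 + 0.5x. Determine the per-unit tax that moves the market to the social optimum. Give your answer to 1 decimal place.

tax = $41.5 per unit

Social marginal benefit = demand − MEC = 238.2 - 2.6x.
Set SMB = MC: 238.2 - 2.6x = 12.6 + 1.1x → x* = 60.9730.
The Pigouvian tax equals MEC at x*: 11.0 + 0.5×60.9730 = 41.4865.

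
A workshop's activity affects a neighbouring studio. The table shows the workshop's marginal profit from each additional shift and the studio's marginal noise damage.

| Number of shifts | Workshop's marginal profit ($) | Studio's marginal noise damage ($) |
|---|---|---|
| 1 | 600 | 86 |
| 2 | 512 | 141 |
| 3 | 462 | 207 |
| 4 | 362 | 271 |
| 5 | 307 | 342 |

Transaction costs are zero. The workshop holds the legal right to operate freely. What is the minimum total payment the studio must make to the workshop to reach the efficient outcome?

$307

Left alone the workshop would choose level 5 (marginal profit stays positive).
Efficient level: k* = 4 (marginal profit ≥ marginal noise damage through 4).
The studio must at least cover the workshop's forgone profit from cutting 5→4: 307 = 307.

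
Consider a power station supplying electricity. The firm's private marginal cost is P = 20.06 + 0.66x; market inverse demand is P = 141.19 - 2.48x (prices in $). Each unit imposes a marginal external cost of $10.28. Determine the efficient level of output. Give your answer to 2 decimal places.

x* = 35.30

Social marginal cost = private MC + MEC = 30.34 + 0.66x.
Set SMC = demand: 30.34 + 0.66x = 141.19 - 2.48x → x* = 35.3025.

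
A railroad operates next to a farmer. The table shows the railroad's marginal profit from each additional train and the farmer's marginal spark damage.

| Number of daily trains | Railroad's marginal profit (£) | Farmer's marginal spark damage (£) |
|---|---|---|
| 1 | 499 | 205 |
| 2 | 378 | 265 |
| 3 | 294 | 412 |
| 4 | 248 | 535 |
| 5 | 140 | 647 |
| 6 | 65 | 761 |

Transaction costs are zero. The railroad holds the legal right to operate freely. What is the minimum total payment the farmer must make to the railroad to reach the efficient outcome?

£747

Left alone the railroad would choose level 6 (marginal profit stays positive).
Efficient level: k* = 2 (marginal profit ≥ marginal spark damage through 2).
The farmer must at least cover the railroad's forgone profit from cutting 6→2: 294 + 248 + 140 + 65 = 747.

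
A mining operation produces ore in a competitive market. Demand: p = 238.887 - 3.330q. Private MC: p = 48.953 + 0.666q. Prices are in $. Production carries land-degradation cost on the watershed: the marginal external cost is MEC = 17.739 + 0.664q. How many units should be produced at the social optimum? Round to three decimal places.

Social marginal cost = private MC + MEC = 66.692 + 1.330q.
Set SMC = demand: 66.692 + 1.330q = 238.887 - 3.330q → q* = 36.9517.

q* = 36.952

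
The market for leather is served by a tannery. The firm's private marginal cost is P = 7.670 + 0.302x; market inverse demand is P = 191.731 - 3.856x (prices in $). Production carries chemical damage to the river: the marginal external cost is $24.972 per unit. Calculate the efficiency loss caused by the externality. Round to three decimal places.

DWL = $74.988

Market equilibrium (private): 7.670 + 0.302x = 191.731 - 3.856x → x_m = 44.2667.
Social marginal cost = private MC + MEC = 32.642 + 0.302x.
Set SMC = demand: 32.642 + 0.302x = 191.731 - 3.856x → x* = 38.2609.
Height of the DWL triangle at x_m is SMC(x_m) − demand(x_m) = MEC(x_m) = 24.9720.
DWL = ½ × 6.0058 × 24.9720 = 74.9884.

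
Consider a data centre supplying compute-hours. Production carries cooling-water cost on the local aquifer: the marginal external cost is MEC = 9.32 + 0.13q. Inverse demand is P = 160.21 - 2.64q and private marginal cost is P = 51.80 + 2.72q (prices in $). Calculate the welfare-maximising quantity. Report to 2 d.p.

q* = 18.05

Social marginal cost = private MC + MEC = 61.12 + 2.85q.
Set SMC = demand: 61.12 + 2.85q = 160.21 - 2.64q → q* = 18.0492.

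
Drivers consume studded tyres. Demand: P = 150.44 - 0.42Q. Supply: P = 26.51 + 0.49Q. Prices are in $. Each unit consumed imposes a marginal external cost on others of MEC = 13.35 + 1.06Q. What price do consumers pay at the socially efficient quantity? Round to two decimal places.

Social marginal benefit = demand − MEC = 137.09 - 1.48Q.
Set SMB = MC: 137.09 - 1.48Q = 26.51 + 0.49Q → Q* = 56.1320.
Consumer price on the demand curve at Q*: 150.44 − 0.42×56.1320 = 126.8646.

P = $126.86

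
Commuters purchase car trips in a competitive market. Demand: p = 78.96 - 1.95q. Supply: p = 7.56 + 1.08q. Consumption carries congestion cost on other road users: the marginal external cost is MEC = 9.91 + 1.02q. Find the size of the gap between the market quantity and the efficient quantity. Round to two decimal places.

Market equilibrium (private): 7.56 + 1.08q = 78.96 - 1.95q → q_m = 23.5644.
Social marginal benefit = demand − MEC = 69.05 - 2.97q.
Set SMB = MC: 69.05 - 2.97q = 7.56 + 1.08q → q* = 15.1827.
Gap = |23.5644 − 15.1827| = 8.3817.

8.38 units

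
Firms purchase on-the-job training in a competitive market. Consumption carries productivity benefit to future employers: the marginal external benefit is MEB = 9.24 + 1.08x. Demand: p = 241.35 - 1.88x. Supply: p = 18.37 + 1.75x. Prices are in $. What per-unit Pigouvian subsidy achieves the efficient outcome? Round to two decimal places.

Social marginal benefit = demand + MEB = 250.59 - 0.80x.
Set SMB = MC: 250.59 - 0.80x = 18.37 + 1.75x → x* = 91.0667.
The Pigouvian subsidy equals MEB at x*: 9.24 + 1.08×91.0667 = 107.5920.

subsidy = $107.59 per unit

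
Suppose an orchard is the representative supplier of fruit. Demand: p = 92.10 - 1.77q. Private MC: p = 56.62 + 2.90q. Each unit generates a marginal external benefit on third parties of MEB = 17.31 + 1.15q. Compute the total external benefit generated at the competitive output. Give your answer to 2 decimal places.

164.70

Market equilibrium (private): 56.62 + 2.90q = 92.10 - 1.77q → q_m = 7.5974.
Total external benefit = ∫₀^{q_m} (17.31 + 1.15q) dq = 17.31×7.5974 + ½×1.15×7.5974² = 164.7003.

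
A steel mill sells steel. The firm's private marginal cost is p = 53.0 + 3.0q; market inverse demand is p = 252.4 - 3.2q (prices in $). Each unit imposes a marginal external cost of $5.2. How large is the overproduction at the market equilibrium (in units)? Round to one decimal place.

Market equilibrium (private): 53.0 + 3.0q = 252.4 - 3.2q → q_m = 32.1613.
Social marginal cost = private MC + MEC = 58.2 + 3.0q.
Set SMC = demand: 58.2 + 3.0q = 252.4 - 3.2q → q* = 31.3226.
Gap = |32.1613 − 31.3226| = 0.8387.

0.8 units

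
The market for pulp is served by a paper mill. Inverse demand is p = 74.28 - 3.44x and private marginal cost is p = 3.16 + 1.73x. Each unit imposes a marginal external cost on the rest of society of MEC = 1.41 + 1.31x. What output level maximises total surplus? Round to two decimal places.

x* = 10.76

Social marginal cost = private MC + MEC = 4.57 + 3.04x.
Set SMC = demand: 4.57 + 3.04x = 74.28 - 3.44x → x* = 10.7577.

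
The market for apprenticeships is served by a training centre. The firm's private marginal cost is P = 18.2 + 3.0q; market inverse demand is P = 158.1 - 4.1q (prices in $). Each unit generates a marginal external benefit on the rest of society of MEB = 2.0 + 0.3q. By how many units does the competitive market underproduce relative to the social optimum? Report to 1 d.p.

1.2 units

Market equilibrium (private): 18.2 + 3.0q = 158.1 - 4.1q → q_m = 19.7042.
Social marginal cost = private MC − MEB = 16.2 + 2.7q.
Set SMC = demand: 16.2 + 2.7q = 158.1 - 4.1q → q* = 20.8676.
Gap = |19.7042 − 20.8676| = 1.1634.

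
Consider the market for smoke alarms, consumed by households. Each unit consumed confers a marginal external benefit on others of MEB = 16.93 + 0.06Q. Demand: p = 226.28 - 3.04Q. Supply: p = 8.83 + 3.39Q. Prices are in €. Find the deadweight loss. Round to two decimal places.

Market equilibrium (private): 8.83 + 3.39Q = 226.28 - 3.04Q → Q_m = 33.8180.
Social marginal benefit = demand + MEB = 243.21 - 2.98Q.
Set SMB = MC: 243.21 - 2.98Q = 8.83 + 3.39Q → Q* = 36.7943.
The welfare-loss triangle has base |Q_m − Q*| and height MEB(Q_m) (the vertical gap between SMB and MC is zero at Q* and MEB at Q_m).
DWL = ½ × 2.9763 × 18.9591 = 28.2140.

DWL = €28.21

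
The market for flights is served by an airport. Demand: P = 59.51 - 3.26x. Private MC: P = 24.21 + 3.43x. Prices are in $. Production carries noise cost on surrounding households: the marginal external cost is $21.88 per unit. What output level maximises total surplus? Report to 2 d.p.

Social marginal cost = private MC + MEC = 46.09 + 3.43x.
Set SMC = demand: 46.09 + 3.43x = 59.51 - 3.26x → x* = 2.0060.

x* = 2.01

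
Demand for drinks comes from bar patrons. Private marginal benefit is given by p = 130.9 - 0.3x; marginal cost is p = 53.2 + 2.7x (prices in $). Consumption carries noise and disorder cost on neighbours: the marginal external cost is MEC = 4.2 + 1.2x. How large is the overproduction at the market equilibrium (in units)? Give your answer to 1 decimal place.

8.4 units

Market equilibrium (private): 53.2 + 2.7x = 130.9 - 0.3x → x_m = 25.9000.
Social marginal benefit = demand − MEC = 126.7 - 1.5x.
Set SMB = MC: 126.7 - 1.5x = 53.2 + 2.7x → x* = 17.5000.
Gap = |25.9000 − 17.5000| = 8.4000.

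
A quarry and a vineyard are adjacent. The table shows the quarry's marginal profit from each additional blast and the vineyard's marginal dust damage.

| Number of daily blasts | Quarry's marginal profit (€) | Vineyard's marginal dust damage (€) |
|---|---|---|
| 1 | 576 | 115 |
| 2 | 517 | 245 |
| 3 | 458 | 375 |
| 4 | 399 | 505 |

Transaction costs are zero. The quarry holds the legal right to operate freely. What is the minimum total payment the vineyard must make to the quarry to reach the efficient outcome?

€399

Left alone the quarry would choose level 4 (marginal profit stays positive).
Efficient level: k* = 3 (marginal profit ≥ marginal dust damage through 3).
The vineyard must at least cover the quarry's forgone profit from cutting 4→3: 399 = 399.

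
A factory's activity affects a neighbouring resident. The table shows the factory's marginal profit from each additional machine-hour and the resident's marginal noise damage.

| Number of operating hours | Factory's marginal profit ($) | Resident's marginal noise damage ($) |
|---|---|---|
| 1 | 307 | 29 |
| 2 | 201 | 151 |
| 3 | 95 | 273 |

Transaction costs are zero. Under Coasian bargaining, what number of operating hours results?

Bargaining reaches the level where marginal profit last exceeds marginal noise damage.
That holds through level 2 (201 ≥ 151) but not at 3 (95 < 273).

2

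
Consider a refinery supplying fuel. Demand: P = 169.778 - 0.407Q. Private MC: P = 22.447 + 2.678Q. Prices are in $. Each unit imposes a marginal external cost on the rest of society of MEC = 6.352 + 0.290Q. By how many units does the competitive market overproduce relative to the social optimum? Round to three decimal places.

5.986 units

Market equilibrium (private): 22.447 + 2.678Q = 169.778 - 0.407Q → Q_m = 47.7572.
Social marginal cost = private MC + MEC = 28.799 + 2.968Q.
Set SMC = demand: 28.799 + 2.968Q = 169.778 - 0.407Q → Q* = 41.7716.
Gap = |47.7572 − 41.7716| = 5.9856.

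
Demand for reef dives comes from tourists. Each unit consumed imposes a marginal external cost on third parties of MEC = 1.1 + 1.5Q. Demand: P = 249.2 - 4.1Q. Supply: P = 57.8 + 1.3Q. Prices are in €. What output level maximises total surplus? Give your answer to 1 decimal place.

Q* = 27.6

Social marginal benefit = demand − MEC = 248.1 - 5.6Q.
Set SMB = MC: 248.1 - 5.6Q = 57.8 + 1.3Q → Q* = 27.5797.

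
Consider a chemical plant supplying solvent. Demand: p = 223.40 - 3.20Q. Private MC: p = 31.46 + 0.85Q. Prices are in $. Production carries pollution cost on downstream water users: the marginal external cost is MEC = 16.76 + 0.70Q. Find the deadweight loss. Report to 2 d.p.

Market equilibrium (private): 31.46 + 0.85Q = 223.40 - 3.20Q → Q_m = 47.3926.
Social marginal cost = private MC + MEC = 48.22 + 1.55Q.
Set SMC = demand: 48.22 + 1.55Q = 223.40 - 3.20Q → Q* = 36.8800.
Height of the DWL triangle at Q_m is SMC(Q_m) − demand(Q_m) = MEC(Q_m) = 49.9348.
DWL = ½ × 10.5126 × 49.9348 = 262.4723.

DWL = $262.47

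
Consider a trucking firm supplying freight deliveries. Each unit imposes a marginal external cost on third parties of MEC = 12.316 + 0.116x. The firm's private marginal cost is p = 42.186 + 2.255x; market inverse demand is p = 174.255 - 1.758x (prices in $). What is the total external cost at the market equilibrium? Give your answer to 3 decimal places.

Market equilibrium (private): 42.186 + 2.255x = 174.255 - 1.758x → x_m = 32.9103.
Total external cost = ∫₀^{x_m} (12.316 + 0.116x) dx = 12.316×32.9103 + ½×0.116×32.9103² = 468.1423.

$468.142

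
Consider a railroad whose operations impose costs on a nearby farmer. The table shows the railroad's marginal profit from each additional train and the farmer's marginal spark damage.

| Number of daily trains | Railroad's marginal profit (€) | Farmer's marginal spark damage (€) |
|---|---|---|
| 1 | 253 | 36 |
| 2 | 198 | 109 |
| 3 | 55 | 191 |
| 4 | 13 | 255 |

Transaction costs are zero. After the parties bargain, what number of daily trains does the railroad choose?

2

Bargaining reaches the level where marginal profit last exceeds marginal spark damage.
That holds through level 2 (198 ≥ 109) but not at 3 (55 < 191).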